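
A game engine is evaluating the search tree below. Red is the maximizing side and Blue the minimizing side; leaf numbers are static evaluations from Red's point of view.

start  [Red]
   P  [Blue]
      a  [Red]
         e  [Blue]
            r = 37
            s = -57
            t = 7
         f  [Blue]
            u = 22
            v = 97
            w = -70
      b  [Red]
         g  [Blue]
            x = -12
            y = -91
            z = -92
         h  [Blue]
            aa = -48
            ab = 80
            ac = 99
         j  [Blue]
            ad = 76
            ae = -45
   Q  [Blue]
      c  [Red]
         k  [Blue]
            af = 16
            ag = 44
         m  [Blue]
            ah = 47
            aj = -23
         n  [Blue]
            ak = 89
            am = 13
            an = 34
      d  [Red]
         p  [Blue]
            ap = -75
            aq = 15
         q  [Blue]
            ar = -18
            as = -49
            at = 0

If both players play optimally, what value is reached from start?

e (Blue): min(37, -57, 7) = -57
f (Blue): min(22, 97, -70) = -70
a (Red): max(-57, -70) = -57
g (Blue): min(-12, -91, -92) = -92
h (Blue): min(-48, 80, 99) = -48
j (Blue): min(76, -45) = -45
b (Red): max(-92, -48, -45) = -45
P (Blue): min(-57, -45) = -57
k (Blue): min(16, 44) = 16
m (Blue): min(47, -23) = -23
n (Blue): min(89, 13, 34) = 13
c (Red): max(16, -23, 13) = 16
p (Blue): min(-75, 15) = -75
q (Blue): min(-18, -49, 0) = -49
d (Red): max(-75, -49) = -49
Q (Blue): min(16, -49) = -49
start (Red): max(-57, -49) = -49

-49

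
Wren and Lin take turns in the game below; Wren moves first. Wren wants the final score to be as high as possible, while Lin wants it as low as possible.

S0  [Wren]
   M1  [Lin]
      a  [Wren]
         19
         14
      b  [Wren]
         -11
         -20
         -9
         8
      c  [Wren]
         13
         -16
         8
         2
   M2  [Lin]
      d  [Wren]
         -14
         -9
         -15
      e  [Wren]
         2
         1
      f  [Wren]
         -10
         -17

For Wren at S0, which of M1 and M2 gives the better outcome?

a (Wren): max(19, 14) = 19
b (Wren): max(-11, -20, -9, 8) = 8
c (Wren): max(13, -16, 8, 2) = 13
M1 (Lin): min(19, 8, 13) = 8
d (Wren): max(-14, -9, -15) = -9
e (Wren): max(2, 1) = 2
f (Wren): max(-10, -17) = -10
M2 (Lin): min(-9, 2, -10) = -10
Wren prefers the higher value; M1=8, M2=-10. M1 is better since 8 > -10.

M1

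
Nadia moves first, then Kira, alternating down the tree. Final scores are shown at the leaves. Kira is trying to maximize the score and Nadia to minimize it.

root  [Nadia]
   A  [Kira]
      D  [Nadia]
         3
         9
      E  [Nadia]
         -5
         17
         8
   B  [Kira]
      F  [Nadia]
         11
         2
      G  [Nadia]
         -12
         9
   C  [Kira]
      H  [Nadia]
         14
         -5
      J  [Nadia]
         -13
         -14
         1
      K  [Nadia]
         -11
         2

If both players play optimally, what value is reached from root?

-5

D (Nadia): min(3, 9) = 3
E (Nadia): min(-5, 17, 8) = -5
A (Kira): max(3, -5) = 3
F (Nadia): min(11, 2) = 2
G (Nadia): min(-12, 9) = -12
B (Kira): max(2, -12) = 2
H (Nadia): min(14, -5) = -5
J (Nadia): min(-13, -14, 1) = -14
K (Nadia): min(-11, 2) = -11
C (Kira): max(-5, -14, -11) = -5
root (Nadia): min(3, 2, -5) = -5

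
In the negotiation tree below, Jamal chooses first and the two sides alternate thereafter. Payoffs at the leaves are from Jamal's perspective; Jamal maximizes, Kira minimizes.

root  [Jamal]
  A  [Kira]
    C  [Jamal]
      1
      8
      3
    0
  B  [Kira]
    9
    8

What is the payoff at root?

C (Jamal): max(1, 8, 3) = 8
A (Kira): min(8, 0) = 0
B (Kira): min(9, 8) = 8
root (Jamal): max(0, 8) = 8

8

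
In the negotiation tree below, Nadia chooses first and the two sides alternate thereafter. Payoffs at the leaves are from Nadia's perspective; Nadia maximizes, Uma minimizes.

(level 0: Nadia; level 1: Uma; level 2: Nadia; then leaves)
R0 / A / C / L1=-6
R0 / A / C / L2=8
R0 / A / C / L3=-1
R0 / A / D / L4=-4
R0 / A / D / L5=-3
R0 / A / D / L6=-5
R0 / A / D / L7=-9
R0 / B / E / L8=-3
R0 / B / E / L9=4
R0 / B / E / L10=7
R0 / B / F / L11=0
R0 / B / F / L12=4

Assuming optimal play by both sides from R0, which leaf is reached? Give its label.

L12

C (Nadia): max(-6, 8, -1) = 8
D (Nadia): max(-4, -3, -5, -9) = -3
A (Uma): min(8, -3) = -3
E (Nadia): max(-3, 4, 7) = 7
F (Nadia): max(0, 4) = 4
B (Uma): min(7, 4) = 4
R0 (Nadia): max(-3, 4) = 4
At R0, Nadia picks B (highest: 4).
At B, Uma picks F (lowest: 4).
At F, Nadia picks L12 (highest: 4).
Terminal value 4.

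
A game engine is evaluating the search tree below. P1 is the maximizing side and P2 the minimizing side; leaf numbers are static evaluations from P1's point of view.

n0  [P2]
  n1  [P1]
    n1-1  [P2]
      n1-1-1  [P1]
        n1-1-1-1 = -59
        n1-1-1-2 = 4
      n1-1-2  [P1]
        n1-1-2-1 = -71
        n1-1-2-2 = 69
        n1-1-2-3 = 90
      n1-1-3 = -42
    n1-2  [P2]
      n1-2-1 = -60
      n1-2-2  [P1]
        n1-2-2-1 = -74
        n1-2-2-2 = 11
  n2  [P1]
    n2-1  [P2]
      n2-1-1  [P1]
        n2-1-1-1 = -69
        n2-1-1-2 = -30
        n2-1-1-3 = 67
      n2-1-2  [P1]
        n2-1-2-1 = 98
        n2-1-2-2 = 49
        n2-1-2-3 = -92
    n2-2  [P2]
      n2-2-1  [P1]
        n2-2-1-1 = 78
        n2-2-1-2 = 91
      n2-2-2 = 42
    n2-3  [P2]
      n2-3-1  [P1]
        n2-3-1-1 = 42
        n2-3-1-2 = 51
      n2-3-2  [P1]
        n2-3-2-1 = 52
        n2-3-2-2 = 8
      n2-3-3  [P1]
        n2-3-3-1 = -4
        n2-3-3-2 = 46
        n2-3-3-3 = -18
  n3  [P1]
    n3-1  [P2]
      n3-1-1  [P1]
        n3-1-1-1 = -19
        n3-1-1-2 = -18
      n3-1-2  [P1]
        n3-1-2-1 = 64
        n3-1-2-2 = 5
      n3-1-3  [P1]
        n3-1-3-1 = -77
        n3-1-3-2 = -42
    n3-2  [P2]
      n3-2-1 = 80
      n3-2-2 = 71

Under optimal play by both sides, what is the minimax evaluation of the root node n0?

n1-1-1 (P1): max(-59, 4) = 4
n1-1-2 (P1): max(-71, 69, 90) = 90
n1-1 (P2): min(4, 90, -42) = -42
n1-2-2 (P1): max(-74, 11) = 11
n1-2 (P2): min(-60, 11) = -60
n1 (P1): max(-42, -60) = -42
n2-1-1 (P1): max(-69, -30, 67) = 67
n2-1-2 (P1): max(98, 49, -92) = 98
n2-1 (P2): min(67, 98) = 67
n2-2-1 (P1): max(78, 91) = 91
n2-2 (P2): min(91, 42) = 42
n2-3-1 (P1): max(42, 51) = 51
n2-3-2 (P1): max(52, 8) = 52
n2-3-3 (P1): max(-4, 46, -18) = 46
n2-3 (P2): min(51, 52, 46) = 46
n2 (P1): max(67, 42, 46) = 67
n3-1-1 (P1): max(-19, -18) = -18
n3-1-2 (P1): max(64, 5) = 64
n3-1-3 (P1): max(-77, -42) = -42
n3-1 (P2): min(-18, 64, -42) = -42
n3-2 (P2): min(80, 71) = 71
n3 (P1): max(-42, 71) = 71
n0 (P2): min(-42, 67, 71) = -42

-42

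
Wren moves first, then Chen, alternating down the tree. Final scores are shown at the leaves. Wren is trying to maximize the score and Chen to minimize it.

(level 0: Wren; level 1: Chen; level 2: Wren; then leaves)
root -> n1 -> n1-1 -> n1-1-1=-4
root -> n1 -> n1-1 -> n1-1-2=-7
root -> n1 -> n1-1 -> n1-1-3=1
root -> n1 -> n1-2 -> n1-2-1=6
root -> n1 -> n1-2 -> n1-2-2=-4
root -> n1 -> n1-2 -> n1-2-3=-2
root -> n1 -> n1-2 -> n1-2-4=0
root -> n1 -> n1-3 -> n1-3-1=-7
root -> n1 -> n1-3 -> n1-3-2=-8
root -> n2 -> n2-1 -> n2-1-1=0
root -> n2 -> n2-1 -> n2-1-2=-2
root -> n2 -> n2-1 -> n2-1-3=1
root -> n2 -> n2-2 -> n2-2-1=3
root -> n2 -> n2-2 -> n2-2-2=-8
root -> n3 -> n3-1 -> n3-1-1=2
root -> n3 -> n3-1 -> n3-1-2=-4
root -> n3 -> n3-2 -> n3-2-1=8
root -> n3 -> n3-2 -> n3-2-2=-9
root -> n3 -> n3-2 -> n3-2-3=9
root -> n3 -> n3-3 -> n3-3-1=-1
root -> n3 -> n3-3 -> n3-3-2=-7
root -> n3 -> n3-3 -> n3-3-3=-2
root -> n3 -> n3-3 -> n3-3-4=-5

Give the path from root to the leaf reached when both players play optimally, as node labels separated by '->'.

root -> n2 -> n2-1 -> n2-1-3

n1-1 (Wren): max(-4, -7, 1) = 1
n1-2 (Wren): max(6, -4, -2, 0) = 6
n1-3 (Wren): max(-7, -8) = -7
n1 (Chen): min(1, 6, -7) = -7
n2-1 (Wren): max(0, -2, 1) = 1
n2-2 (Wren): max(3, -8) = 3
n2 (Chen): min(1, 3) = 1
n3-1 (Wren): max(2, -4) = 2
n3-2 (Wren): max(8, -9, 9) = 9
n3-3 (Wren): max(-1, -7, -2, -5) = -1
n3 (Chen): min(2, 9, -1) = -1
root (Wren): max(-7, 1, -1) = 1
At root, Wren picks n2 (highest: 1).
At n2, Chen picks n2-1 (lowest: 1).
At n2-1, Wren picks n2-1-3 (highest: 1).
Terminal value 1.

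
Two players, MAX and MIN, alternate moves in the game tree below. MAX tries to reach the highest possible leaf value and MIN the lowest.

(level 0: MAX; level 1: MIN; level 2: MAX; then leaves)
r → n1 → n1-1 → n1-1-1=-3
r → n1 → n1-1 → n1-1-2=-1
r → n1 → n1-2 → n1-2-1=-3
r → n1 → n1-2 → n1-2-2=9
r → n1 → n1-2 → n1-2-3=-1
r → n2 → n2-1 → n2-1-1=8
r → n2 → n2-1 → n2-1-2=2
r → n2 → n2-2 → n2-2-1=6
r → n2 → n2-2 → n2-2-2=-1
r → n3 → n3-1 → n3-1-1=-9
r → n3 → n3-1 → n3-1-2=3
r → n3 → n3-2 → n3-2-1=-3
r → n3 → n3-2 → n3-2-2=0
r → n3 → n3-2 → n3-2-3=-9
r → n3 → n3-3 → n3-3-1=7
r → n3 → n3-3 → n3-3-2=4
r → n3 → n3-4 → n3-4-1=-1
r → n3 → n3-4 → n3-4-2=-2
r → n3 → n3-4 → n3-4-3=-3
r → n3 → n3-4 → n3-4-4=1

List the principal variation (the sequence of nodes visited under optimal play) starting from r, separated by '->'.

n1-1 (MAX): max(-3, -1) = -1
n1-2 (MAX): max(-3, 9, -1) = 9
n1 (MIN): min(-1, 9) = -1
n2-1 (MAX): max(8, 2) = 8
n2-2 (MAX): max(6, -1) = 6
n2 (MIN): min(8, 6) = 6
n3-1 (MAX): max(-9, 3) = 3
n3-2 (MAX): max(-3, 0, -9) = 0
n3-3 (MAX): max(7, 4) = 7
n3-4 (MAX): max(-1, -2, -3, 1) = 1
n3 (MIN): min(3, 0, 7, 1) = 0
r (MAX): max(-1, 6, 0) = 6
At r, MAX picks n2 (highest: 6).
At n2, MIN picks n2-2 (lowest: 6).
At n2-2, MAX picks n2-2-1 (highest: 6).
Terminal value 6.

r -> n2 -> n2-2 -> n2-2-1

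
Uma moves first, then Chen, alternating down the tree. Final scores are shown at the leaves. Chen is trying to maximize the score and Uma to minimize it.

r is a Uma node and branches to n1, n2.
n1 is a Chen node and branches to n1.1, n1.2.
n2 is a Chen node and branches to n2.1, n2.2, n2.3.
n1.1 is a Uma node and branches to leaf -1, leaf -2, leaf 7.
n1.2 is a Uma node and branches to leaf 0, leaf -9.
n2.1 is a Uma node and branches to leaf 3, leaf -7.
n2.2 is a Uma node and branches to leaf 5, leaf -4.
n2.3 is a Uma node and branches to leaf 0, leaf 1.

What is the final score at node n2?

0

n2.1 (Uma): min(3, -7) = -7
n2.2 (Uma): min(5, -4) = -4
n2.3 (Uma): min(0, 1) = 0
n2 (Chen): max(-7, -4, 0) = 0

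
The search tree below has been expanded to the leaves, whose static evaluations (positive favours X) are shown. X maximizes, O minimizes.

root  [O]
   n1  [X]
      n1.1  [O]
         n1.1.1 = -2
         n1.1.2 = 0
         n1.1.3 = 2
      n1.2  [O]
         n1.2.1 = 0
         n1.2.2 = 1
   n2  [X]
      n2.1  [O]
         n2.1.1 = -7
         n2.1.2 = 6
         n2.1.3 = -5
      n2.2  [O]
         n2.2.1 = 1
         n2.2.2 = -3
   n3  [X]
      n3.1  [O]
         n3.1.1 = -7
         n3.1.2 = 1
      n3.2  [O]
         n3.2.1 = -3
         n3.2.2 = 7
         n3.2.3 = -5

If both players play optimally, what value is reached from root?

-5

n1.1 (O): min(-2, 0, 2) = -2
n1.2 (O): min(0, 1) = 0
n1 (X): max(-2, 0) = 0
n2.1 (O): min(-7, 6, -5) = -7
n2.2 (O): min(1, -3) = -3
n2 (X): max(-7, -3) = -3
n3.1 (O): min(-7, 1) = -7
n3.2 (O): min(-3, 7, -5) = -5
n3 (X): max(-7, -5) = -5
root (O): min(0, -3, -5) = -5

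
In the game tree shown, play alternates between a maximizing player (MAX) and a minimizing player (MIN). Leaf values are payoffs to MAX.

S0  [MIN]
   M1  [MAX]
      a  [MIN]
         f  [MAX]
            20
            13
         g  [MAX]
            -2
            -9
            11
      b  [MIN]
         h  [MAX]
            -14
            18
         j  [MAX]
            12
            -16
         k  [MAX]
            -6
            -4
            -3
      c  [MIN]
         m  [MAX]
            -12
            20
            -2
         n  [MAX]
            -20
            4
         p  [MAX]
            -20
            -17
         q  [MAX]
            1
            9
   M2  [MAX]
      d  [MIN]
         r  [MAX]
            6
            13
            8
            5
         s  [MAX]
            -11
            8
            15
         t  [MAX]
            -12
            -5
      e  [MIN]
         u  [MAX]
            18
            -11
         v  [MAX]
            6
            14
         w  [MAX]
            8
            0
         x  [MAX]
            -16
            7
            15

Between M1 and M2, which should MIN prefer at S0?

M2

f (MAX): max(20, 13) = 20
g (MAX): max(-2, -9, 11) = 11
a (MIN): min(20, 11) = 11
h (MAX): max(-14, 18) = 18
j (MAX): max(12, -16) = 12
k (MAX): max(-6, -4, -3) = -3
b (MIN): min(18, 12, -3) = -3
m (MAX): max(-12, 20, -2) = 20
n (MAX): max(-20, 4) = 4
p (MAX): max(-20, -17) = -17
q (MAX): max(1, 9) = 9
c (MIN): min(20, 4, -17, 9) = -17
M1 (MAX): max(11, -3, -17) = 11
r (MAX): max(6, 13, 8, 5) = 13
s (MAX): max(-11, 8, 15) = 15
t (MAX): max(-12, -5) = -5
d (MIN): min(13, 15, -5) = -5
u (MAX): max(18, -11) = 18
v (MAX): max(6, 14) = 14
w (MAX): max(8, 0) = 8
x (MAX): max(-16, 7, 15) = 15
e (MIN): min(18, 14, 8, 15) = 8
M2 (MAX): max(-5, 8) = 8
MIN prefers the lower value; M1=11, M2=8. M2 is better since 8 < 11.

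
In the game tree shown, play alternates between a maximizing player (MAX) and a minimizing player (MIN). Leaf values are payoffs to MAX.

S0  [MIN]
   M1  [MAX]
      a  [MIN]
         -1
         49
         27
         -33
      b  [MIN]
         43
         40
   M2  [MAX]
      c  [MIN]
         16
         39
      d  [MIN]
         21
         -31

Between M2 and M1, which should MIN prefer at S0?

c (MIN): min(16, 39) = 16
d (MIN): min(21, -31) = -31
M2 (MAX): max(16, -31) = 16
a (MIN): min(-1, 49, 27, -33) = -33
b (MIN): min(43, 40) = 40
M1 (MAX): max(-33, 40) = 40
MIN prefers the lower value; M2=16, M1=40. M2 is better since 16 < 40.

M2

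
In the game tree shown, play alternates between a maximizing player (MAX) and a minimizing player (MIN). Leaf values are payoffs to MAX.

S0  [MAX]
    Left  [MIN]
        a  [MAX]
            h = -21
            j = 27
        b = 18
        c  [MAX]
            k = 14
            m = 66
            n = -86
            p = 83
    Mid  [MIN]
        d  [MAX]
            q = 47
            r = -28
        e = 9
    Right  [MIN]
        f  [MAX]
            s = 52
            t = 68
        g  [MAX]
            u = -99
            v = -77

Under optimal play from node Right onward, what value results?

f (MAX): max(52, 68) = 68
g (MAX): max(-99, -77) = -77
Right (MIN): min(68, -77) = -77

-77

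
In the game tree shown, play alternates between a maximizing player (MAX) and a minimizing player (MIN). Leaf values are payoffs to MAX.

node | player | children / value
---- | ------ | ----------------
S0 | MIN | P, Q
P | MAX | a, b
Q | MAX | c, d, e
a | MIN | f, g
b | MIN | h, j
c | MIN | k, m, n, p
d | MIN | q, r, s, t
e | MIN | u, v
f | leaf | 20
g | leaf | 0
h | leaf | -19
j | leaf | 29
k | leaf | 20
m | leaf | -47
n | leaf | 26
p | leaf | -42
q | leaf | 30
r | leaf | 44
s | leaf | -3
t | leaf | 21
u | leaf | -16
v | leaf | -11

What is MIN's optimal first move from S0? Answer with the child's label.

a (MIN): min(20, 0) = 0
b (MIN): min(-19, 29) = -19
P (MAX): max(0, -19) = 0
c (MIN): min(20, -47, 26, -42) = -47
d (MIN): min(30, 44, -3, 21) = -3
e (MIN): min(-16, -11) = -16
Q (MAX): max(-47, -3, -16) = -3
S0 (MIN): min(0, -3) = -3
MIN at S0 wants the lowest of {P=0, Q=-3}, so chooses Q.

Q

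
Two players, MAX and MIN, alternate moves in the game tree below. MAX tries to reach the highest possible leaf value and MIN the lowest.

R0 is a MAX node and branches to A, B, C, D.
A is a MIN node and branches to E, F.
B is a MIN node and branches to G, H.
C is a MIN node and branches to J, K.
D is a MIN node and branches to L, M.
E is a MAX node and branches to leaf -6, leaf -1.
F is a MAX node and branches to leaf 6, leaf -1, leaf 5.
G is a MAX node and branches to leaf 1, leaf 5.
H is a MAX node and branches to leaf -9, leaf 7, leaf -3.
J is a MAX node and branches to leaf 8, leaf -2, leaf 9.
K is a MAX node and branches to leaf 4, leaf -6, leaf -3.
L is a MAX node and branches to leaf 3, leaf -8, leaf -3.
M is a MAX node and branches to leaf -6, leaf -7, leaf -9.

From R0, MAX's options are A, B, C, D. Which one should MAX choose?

E (MAX): max(-6, -1) = -1
F (MAX): max(6, -1, 5) = 6
A (MIN): min(-1, 6) = -1
G (MAX): max(1, 5) = 5
H (MAX): max(-9, 7, -3) = 7
B (MIN): min(5, 7) = 5
J (MAX): max(8, -2, 9) = 9
K (MAX): max(4, -6, -3) = 4
C (MIN): min(9, 4) = 4
L (MAX): max(3, -8, -3) = 3
M (MAX): max(-6, -7, -9) = -6
D (MIN): min(3, -6) = -6
R0 (MAX): max(-1, 5, 4, -6) = 5
MAX at R0 wants the highest of {A=-1, B=5, C=4, D=-6}, so chooses B.

B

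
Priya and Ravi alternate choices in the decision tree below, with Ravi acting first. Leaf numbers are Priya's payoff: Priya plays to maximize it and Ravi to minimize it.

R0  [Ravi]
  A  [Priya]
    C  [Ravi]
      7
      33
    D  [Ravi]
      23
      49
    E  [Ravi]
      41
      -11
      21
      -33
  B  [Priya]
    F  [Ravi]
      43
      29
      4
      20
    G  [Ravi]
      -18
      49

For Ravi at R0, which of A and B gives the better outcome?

C (Ravi): min(7, 33) = 7
D (Ravi): min(23, 49) = 23
E (Ravi): min(41, -11, 21, -33) = -33
A (Priya): max(7, 23, -33) = 23
F (Ravi): min(43, 29, 4, 20) = 4
G (Ravi): min(-18, 49) = -18
B (Priya): max(4, -18) = 4
Ravi prefers the lower value; A=23, B=4. B is better since 4 < 23.

B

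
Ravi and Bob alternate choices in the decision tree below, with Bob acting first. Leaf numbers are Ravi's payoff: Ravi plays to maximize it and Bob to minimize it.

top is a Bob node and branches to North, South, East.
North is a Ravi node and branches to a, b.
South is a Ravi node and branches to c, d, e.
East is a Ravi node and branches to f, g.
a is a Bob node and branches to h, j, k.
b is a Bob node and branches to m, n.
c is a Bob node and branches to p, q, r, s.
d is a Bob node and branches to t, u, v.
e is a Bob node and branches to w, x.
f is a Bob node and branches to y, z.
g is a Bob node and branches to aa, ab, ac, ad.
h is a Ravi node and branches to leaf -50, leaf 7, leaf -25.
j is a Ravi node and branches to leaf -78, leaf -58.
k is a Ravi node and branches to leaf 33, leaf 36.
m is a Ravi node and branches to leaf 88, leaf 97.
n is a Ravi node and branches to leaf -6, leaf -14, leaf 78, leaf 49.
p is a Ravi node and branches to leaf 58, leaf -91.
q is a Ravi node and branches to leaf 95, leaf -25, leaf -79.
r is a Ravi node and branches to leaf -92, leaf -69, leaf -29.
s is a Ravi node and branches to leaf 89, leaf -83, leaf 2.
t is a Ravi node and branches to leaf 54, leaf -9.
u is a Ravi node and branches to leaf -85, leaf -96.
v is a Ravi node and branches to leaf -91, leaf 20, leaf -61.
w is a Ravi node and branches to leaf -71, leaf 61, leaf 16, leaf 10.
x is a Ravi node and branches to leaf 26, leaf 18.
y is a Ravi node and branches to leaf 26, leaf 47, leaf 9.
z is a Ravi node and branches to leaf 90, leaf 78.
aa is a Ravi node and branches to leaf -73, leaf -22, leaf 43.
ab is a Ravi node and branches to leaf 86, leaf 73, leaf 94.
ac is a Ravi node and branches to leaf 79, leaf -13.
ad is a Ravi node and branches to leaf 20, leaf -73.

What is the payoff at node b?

78

m (Ravi): max(88, 97) = 97
n (Ravi): max(-6, -14, 78, 49) = 78
b (Bob): min(97, 78) = 78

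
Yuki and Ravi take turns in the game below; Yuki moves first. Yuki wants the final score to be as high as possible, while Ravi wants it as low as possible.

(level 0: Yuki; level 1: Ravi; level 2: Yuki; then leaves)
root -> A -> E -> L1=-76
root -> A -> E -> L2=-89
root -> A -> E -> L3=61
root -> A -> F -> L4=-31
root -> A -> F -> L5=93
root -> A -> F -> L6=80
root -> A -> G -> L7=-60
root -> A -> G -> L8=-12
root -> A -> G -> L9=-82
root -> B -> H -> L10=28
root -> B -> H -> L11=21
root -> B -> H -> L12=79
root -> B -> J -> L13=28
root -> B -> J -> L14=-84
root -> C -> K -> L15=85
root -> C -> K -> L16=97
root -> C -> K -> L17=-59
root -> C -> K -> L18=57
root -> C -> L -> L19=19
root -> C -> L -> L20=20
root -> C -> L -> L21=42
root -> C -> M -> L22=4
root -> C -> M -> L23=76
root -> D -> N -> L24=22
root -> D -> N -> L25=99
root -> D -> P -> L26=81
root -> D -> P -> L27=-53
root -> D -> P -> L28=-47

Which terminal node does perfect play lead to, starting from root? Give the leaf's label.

L26

E (Yuki): max(-76, -89, 61) = 61
F (Yuki): max(-31, 93, 80) = 93
G (Yuki): max(-60, -12, -82) = -12
A (Ravi): min(61, 93, -12) = -12
H (Yuki): max(28, 21, 79) = 79
J (Yuki): max(28, -84) = 28
B (Ravi): min(79, 28) = 28
K (Yuki): max(85, 97, -59, 57) = 97
L (Yuki): max(19, 20, 42) = 42
M (Yuki): max(4, 76) = 76
C (Ravi): min(97, 42, 76) = 42
N (Yuki): max(22, 99) = 99
P (Yuki): max(81, -53, -47) = 81
D (Ravi): min(99, 81) = 81
root (Yuki): max(-12, 28, 42, 81) = 81
At root, Yuki picks D (highest: 81).
At D, Ravi picks P (lowest: 81).
At P, Yuki picks L26 (highest: 81).
Terminal value 81.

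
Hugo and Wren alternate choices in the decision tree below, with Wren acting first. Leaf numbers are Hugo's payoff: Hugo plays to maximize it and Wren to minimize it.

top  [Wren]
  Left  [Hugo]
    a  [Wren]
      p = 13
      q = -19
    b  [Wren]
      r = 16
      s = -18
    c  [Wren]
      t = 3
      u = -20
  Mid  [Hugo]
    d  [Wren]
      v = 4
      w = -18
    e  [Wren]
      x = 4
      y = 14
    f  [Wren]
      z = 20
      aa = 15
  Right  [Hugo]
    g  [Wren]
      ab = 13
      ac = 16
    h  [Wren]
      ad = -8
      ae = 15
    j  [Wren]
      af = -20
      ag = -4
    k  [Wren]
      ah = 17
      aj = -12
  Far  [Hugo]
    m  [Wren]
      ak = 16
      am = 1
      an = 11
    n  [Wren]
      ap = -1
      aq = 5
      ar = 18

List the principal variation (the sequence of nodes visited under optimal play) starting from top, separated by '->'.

top -> Left -> b -> s

a (Wren): min(13, -19) = -19
b (Wren): min(16, -18) = -18
c (Wren): min(3, -20) = -20
Left (Hugo): max(-19, -18, -20) = -18
d (Wren): min(4, -18) = -18
e (Wren): min(4, 14) = 4
f (Wren): min(20, 15) = 15
Mid (Hugo): max(-18, 4, 15) = 15
g (Wren): min(13, 16) = 13
h (Wren): min(-8, 15) = -8
j (Wren): min(-20, -4) = -20
k (Wren): min(17, -12) = -12
Right (Hugo): max(13, -8, -20, -12) = 13
m (Wren): min(16, 1, 11) = 1
n (Wren): min(-1, 5, 18) = -1
Far (Hugo): max(1, -1) = 1
top (Wren): min(-18, 15, 13, 1) = -18
At top, Wren picks Left (lowest: -18).
At Left, Hugo picks b (highest: -18).
At b, Wren picks s (lowest: -18).
Terminal value -18.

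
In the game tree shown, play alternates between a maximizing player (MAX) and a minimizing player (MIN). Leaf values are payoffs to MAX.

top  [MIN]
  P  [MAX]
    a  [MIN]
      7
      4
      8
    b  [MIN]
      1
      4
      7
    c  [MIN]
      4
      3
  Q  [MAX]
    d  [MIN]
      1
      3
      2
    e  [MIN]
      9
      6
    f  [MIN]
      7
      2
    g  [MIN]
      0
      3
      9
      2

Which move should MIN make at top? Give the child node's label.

P

a (MIN): min(7, 4, 8) = 4
b (MIN): min(1, 4, 7) = 1
c (MIN): min(4, 3) = 3
P (MAX): max(4, 1, 3) = 4
d (MIN): min(1, 3, 2) = 1
e (MIN): min(9, 6) = 6
f (MIN): min(7, 2) = 2
g (MIN): min(0, 3, 9, 2) = 0
Q (MAX): max(1, 6, 2, 0) = 6
top (MIN): min(4, 6) = 4
MIN at top wants the lowest of {P=4, Q=6}, so chooses P.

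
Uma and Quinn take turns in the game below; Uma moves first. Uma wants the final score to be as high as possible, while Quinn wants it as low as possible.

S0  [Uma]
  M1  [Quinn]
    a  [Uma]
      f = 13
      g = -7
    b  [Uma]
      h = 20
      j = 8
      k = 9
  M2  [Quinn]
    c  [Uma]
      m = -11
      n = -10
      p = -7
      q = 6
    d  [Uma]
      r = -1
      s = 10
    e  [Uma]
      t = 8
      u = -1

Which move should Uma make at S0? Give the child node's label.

a (Uma): max(13, -7) = 13
b (Uma): max(20, 8, 9) = 20
M1 (Quinn): min(13, 20) = 13
c (Uma): max(-11, -10, -7, 6) = 6
d (Uma): max(-1, 10) = 10
e (Uma): max(8, -1) = 8
M2 (Quinn): min(6, 10, 8) = 6
S0 (Uma): max(13, 6) = 13
Uma at S0 wants the highest of {M1=13, M2=6}, so chooses M1.

M1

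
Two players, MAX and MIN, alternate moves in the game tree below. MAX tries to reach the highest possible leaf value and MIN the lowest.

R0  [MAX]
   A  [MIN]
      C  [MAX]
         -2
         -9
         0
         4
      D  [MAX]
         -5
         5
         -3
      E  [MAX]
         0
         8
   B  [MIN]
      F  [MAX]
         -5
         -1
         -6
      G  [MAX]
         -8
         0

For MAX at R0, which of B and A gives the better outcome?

F (MAX): max(-5, -1, -6) = -1
G (MAX): max(-8, 0) = 0
B (MIN): min(-1, 0) = -1
C (MAX): max(-2, -9, 0, 4) = 4
D (MAX): max(-5, 5, -3) = 5
E (MAX): max(0, 8) = 8
A (MIN): min(4, 5, 8) = 4
MAX prefers the higher value; B=-1, A=4. A is better since 4 > -1.

A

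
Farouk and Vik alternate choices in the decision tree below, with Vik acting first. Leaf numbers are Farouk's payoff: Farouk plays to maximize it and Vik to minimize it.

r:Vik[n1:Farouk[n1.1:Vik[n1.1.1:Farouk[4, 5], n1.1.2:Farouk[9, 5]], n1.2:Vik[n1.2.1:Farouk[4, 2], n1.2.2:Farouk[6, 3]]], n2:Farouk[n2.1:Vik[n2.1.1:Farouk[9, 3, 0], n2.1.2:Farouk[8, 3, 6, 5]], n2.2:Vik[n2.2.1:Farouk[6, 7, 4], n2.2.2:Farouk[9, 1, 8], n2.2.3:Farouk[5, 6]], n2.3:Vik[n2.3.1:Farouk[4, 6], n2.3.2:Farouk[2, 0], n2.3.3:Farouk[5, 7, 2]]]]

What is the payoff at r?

5

n1.1.1 (Farouk): max(4, 5) = 5
n1.1.2 (Farouk): max(9, 5) = 9
n1.1 (Vik): min(5, 9) = 5
n1.2.1 (Farouk): max(4, 2) = 4
n1.2.2 (Farouk): max(6, 3) = 6
n1.2 (Vik): min(4, 6) = 4
n1 (Farouk): max(5, 4) = 5
n2.1.1 (Farouk): max(9, 3, 0) = 9
n2.1.2 (Farouk): max(8, 3, 6, 5) = 8
n2.1 (Vik): min(9, 8) = 8
n2.2.1 (Farouk): max(6, 7, 4) = 7
n2.2.2 (Farouk): max(9, 1, 8) = 9
n2.2.3 (Farouk): max(5, 6) = 6
n2.2 (Vik): min(7, 9, 6) = 6
n2.3.1 (Farouk): max(4, 6) = 6
n2.3.2 (Farouk): max(2, 0) = 2
n2.3.3 (Farouk): max(5, 7, 2) = 7
n2.3 (Vik): min(6, 2, 7) = 2
n2 (Farouk): max(8, 6, 2) = 8
r (Vik): min(5, 8) = 5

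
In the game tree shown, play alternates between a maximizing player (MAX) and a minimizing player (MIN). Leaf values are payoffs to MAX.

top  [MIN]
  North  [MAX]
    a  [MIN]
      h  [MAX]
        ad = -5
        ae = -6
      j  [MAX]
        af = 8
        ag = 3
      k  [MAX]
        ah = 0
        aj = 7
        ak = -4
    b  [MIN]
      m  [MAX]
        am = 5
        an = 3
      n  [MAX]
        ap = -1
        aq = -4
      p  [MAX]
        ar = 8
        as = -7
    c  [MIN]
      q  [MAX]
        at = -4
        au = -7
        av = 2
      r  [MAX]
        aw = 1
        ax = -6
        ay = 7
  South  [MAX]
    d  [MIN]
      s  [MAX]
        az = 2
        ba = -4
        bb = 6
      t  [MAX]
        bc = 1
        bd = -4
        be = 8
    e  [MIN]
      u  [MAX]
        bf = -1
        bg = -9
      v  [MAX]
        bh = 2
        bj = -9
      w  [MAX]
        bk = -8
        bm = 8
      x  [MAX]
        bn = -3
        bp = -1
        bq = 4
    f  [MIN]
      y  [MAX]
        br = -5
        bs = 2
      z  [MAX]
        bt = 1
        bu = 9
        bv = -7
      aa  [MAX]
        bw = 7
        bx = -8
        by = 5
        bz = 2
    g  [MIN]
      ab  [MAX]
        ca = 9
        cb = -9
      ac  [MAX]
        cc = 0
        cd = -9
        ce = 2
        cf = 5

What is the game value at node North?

2

h (MAX): max(-5, -6) = -5
j (MAX): max(8, 3) = 8
k (MAX): max(0, 7, -4) = 7
a (MIN): min(-5, 8, 7) = -5
m (MAX): max(5, 3) = 5
n (MAX): max(-1, -4) = -1
p (MAX): max(8, -7) = 8
b (MIN): min(5, -1, 8) = -1
q (MAX): max(-4, -7, 2) = 2
r (MAX): max(1, -6, 7) = 7
c (MIN): min(2, 7) = 2
North (MAX): max(-5, -1, 2) = 2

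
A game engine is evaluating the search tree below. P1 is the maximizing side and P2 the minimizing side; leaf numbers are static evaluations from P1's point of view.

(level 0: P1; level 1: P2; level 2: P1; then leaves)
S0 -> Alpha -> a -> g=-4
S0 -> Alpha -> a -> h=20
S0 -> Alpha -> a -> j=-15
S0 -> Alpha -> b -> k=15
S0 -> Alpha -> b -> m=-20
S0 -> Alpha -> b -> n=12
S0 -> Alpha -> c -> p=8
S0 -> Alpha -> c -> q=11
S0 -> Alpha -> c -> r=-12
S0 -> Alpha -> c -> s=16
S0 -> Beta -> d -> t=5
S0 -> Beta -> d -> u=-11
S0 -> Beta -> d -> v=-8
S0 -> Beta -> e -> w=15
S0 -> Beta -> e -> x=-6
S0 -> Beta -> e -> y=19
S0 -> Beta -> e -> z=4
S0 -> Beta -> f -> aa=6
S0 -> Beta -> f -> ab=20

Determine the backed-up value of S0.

a (P1): max(-4, 20, -15) = 20
b (P1): max(15, -20, 12) = 15
c (P1): max(8, 11, -12, 16) = 16
Alpha (P2): min(20, 15, 16) = 15
d (P1): max(5, -11, -8) = 5
e (P1): max(15, -6, 19, 4) = 19
f (P1): max(6, 20) = 20
Beta (P2): min(5, 19, 20) = 5
S0 (P1): max(15, 5) = 15

15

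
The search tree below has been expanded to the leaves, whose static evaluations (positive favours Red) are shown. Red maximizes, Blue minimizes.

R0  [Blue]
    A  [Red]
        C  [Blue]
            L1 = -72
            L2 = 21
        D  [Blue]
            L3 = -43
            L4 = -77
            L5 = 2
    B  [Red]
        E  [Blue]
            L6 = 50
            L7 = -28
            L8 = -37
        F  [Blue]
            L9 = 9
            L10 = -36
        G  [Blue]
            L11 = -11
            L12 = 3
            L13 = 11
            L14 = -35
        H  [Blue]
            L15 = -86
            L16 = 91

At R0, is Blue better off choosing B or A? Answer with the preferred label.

A

E (Blue): min(50, -28, -37) = -37
F (Blue): min(9, -36) = -36
G (Blue): min(-11, 3, 11, -35) = -35
H (Blue): min(-86, 91) = -86
B (Red): max(-37, -36, -35, -86) = -35
C (Blue): min(-72, 21) = -72
D (Blue): min(-43, -77, 2) = -77
A (Red): max(-72, -77) = -72
Blue prefers the lower value; B=-35, A=-72. A is better since -72 < -35.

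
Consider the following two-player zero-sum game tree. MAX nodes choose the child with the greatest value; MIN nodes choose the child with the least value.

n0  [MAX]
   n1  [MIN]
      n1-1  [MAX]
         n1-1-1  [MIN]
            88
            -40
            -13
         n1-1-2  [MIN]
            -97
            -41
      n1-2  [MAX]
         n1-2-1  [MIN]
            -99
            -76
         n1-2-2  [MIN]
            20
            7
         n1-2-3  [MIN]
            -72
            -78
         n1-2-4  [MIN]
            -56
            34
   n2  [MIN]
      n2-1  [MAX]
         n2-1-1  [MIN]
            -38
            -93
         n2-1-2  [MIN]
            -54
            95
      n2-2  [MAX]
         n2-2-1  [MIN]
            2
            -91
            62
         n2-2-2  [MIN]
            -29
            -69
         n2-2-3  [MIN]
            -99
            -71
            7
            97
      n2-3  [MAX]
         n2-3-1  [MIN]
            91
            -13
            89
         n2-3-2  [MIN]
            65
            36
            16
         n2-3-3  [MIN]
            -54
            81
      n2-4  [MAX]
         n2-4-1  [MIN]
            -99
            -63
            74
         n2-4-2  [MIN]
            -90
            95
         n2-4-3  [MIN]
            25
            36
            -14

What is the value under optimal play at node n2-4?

n2-4-1 (MIN): min(-99, -63, 74) = -99
n2-4-2 (MIN): min(-90, 95) = -90
n2-4-3 (MIN): min(25, 36, -14) = -14
n2-4 (MAX): max(-99, -90, -14) = -14

-14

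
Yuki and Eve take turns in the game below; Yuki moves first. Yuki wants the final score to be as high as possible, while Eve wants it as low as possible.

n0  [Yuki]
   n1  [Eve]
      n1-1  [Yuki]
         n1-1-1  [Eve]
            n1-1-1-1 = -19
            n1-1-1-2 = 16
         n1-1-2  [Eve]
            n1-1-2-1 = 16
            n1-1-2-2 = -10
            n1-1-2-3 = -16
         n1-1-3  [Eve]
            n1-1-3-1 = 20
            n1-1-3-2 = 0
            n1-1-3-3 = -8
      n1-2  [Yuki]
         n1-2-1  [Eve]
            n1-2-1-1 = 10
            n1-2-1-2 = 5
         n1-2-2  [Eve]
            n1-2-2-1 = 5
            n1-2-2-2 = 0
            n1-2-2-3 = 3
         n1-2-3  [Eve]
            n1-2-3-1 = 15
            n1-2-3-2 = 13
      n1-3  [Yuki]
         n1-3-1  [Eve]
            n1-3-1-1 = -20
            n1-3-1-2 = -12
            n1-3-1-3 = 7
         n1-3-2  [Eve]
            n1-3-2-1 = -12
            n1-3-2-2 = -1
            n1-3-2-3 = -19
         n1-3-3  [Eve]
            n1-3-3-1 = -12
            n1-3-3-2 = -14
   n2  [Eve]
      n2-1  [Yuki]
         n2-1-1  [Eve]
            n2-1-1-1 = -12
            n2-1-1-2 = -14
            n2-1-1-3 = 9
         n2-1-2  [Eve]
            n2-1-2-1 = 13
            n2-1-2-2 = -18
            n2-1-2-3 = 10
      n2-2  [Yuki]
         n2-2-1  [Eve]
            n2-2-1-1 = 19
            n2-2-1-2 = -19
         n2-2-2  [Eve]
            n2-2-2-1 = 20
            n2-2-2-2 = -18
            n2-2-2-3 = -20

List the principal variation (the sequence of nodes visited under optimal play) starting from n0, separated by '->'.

n1-1-1 (Eve): min(-19, 16) = -19
n1-1-2 (Eve): min(16, -10, -16) = -16
n1-1-3 (Eve): min(20, 0, -8) = -8
n1-1 (Yuki): max(-19, -16, -8) = -8
n1-2-1 (Eve): min(10, 5) = 5
n1-2-2 (Eve): min(5, 0, 3) = 0
n1-2-3 (Eve): min(15, 13) = 13
n1-2 (Yuki): max(5, 0, 13) = 13
n1-3-1 (Eve): min(-20, -12, 7) = -20
n1-3-2 (Eve): min(-12, -1, -19) = -19
n1-3-3 (Eve): min(-12, -14) = -14
n1-3 (Yuki): max(-20, -19, -14) = -14
n1 (Eve): min(-8, 13, -14) = -14
n2-1-1 (Eve): min(-12, -14, 9) = -14
n2-1-2 (Eve): min(13, -18, 10) = -18
n2-1 (Yuki): max(-14, -18) = -14
n2-2-1 (Eve): min(19, -19) = -19
n2-2-2 (Eve): min(20, -18, -20) = -20
n2-2 (Yuki): max(-19, -20) = -19
n2 (Eve): min(-14, -19) = -19
n0 (Yuki): max(-14, -19) = -14
At n0, Yuki picks n1 (highest: -14).
At n1, Eve picks n1-3 (lowest: -14).
At n1-3, Yuki picks n1-3-3 (highest: -14).
At n1-3-3, Eve picks n1-3-3-2 (lowest: -14).
Terminal value -14.

n0 -> n1 -> n1-3 -> n1-3-3 -> n1-3-3-2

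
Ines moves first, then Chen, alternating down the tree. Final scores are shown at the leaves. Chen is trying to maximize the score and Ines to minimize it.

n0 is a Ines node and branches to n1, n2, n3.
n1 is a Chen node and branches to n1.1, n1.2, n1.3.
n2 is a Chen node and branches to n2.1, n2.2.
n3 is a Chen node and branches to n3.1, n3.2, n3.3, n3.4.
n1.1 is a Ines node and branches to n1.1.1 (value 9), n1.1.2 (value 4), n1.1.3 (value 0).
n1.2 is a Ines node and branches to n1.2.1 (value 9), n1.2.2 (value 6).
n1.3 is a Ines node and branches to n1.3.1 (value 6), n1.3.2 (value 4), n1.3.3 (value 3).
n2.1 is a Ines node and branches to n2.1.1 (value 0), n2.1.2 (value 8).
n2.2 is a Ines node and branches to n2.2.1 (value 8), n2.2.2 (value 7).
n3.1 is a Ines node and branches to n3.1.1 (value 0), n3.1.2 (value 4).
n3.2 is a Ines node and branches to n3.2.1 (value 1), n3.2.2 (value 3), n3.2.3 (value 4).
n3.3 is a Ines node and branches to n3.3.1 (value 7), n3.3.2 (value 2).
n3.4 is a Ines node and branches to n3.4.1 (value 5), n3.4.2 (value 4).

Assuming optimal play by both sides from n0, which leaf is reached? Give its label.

n1.1 (Ines): min(9, 4, 0) = 0
n1.2 (Ines): min(9, 6) = 6
n1.3 (Ines): min(6, 4, 3) = 3
n1 (Chen): max(0, 6, 3) = 6
n2.1 (Ines): min(0, 8) = 0
n2.2 (Ines): min(8, 7) = 7
n2 (Chen): max(0, 7) = 7
n3.1 (Ines): min(0, 4) = 0
n3.2 (Ines): min(1, 3, 4) = 1
n3.3 (Ines): min(7, 2) = 2
n3.4 (Ines): min(5, 4) = 4
n3 (Chen): max(0, 1, 2, 4) = 4
n0 (Ines): min(6, 7, 4) = 4
At n0, Ines picks n3 (lowest: 4).
At n3, Chen picks n3.4 (highest: 4).
At n3.4, Ines picks n3.4.2 (lowest: 4).
Terminal value 4.

n3.4.2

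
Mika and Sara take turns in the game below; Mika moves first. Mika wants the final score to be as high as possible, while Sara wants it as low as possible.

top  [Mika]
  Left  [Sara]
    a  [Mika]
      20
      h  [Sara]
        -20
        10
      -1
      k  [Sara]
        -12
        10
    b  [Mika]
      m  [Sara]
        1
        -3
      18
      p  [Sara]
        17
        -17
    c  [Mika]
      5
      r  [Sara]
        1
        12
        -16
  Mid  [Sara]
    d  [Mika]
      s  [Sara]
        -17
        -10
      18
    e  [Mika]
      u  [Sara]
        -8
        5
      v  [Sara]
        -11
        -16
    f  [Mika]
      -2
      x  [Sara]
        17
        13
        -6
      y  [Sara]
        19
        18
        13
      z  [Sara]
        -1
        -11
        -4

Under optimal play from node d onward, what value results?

s (Sara): min(-17, -10) = -17
d (Mika): max(-17, 18) = 18

18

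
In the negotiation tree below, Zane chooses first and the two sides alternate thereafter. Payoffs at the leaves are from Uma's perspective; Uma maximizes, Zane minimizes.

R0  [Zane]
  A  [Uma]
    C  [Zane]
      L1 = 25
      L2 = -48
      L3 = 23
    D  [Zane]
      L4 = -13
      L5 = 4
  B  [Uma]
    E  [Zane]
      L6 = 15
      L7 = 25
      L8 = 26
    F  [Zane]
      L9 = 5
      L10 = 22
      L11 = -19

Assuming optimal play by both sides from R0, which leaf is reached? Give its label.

L4

C (Zane): min(25, -48, 23) = -48
D (Zane): min(-13, 4) = -13
A (Uma): max(-48, -13) = -13
E (Zane): min(15, 25, 26) = 15
F (Zane): min(5, 22, -19) = -19
B (Uma): max(15, -19) = 15
R0 (Zane): min(-13, 15) = -13
At R0, Zane picks A (lowest: -13).
At A, Uma picks D (highest: -13).
At D, Zane picks L4 (lowest: -13).
Terminal value -13.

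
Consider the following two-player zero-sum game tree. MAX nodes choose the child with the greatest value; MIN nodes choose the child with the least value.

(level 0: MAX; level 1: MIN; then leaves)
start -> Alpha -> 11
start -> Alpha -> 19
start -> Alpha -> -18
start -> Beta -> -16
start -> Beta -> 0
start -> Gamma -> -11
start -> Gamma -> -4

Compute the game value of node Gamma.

-11

Gamma (MIN): min(-11, -4) = -11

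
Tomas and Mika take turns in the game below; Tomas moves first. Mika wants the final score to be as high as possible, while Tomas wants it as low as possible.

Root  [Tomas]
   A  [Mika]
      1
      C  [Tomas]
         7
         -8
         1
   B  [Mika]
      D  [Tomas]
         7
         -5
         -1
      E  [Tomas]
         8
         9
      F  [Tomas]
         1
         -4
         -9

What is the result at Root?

1

C (Tomas): min(7, -8, 1) = -8
A (Mika): max(1, -8) = 1
D (Tomas): min(7, -5, -1) = -5
E (Tomas): min(8, 9) = 8
F (Tomas): min(1, -4, -9) = -9
B (Mika): max(-5, 8, -9) = 8
Root (Tomas): min(1, 8) = 1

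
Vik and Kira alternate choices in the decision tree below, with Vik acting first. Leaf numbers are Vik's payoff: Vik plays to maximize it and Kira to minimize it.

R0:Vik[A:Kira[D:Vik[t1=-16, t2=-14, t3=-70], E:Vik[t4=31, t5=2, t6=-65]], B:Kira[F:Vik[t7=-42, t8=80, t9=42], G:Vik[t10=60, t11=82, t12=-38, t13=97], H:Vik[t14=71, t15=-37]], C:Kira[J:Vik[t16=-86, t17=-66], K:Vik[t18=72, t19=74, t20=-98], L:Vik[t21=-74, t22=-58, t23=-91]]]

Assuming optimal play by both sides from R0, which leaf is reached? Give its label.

D (Vik): max(-16, -14, -70) = -14
E (Vik): max(31, 2, -65) = 31
A (Kira): min(-14, 31) = -14
F (Vik): max(-42, 80, 42) = 80
G (Vik): max(60, 82, -38, 97) = 97
H (Vik): max(71, -37) = 71
B (Kira): min(80, 97, 71) = 71
J (Vik): max(-86, -66) = -66
K (Vik): max(72, 74, -98) = 74
L (Vik): max(-74, -58, -91) = -58
C (Kira): min(-66, 74, -58) = -66
R0 (Vik): max(-14, 71, -66) = 71
At R0, Vik picks B (highest: 71).
At B, Kira picks H (lowest: 71).
At H, Vik picks t14 (highest: 71).
Terminal value 71.

t14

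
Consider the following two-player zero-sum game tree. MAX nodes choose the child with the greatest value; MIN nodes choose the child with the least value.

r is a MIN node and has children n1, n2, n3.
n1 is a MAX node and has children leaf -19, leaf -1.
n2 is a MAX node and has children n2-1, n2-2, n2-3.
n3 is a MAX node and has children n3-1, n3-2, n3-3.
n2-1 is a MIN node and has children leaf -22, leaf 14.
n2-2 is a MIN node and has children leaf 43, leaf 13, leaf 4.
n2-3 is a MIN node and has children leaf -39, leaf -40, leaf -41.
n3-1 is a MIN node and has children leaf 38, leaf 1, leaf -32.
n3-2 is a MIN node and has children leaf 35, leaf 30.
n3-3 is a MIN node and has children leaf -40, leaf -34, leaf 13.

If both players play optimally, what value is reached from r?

-1

n1 (MAX): max(-19, -1) = -1
n2-1 (MIN): min(-22, 14) = -22
n2-2 (MIN): min(43, 13, 4) = 4
n2-3 (MIN): min(-39, -40, -41) = -41
n2 (MAX): max(-22, 4, -41) = 4
n3-1 (MIN): min(38, 1, -32) = -32
n3-2 (MIN): min(35, 30) = 30
n3-3 (MIN): min(-40, -34, 13) = -40
n3 (MAX): max(-32, 30, -40) = 30
r (MIN): min(-1, 4, 30) = -1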